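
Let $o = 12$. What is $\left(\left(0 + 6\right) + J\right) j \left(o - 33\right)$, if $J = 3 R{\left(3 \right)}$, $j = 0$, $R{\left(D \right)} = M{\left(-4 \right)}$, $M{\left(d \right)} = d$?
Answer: $0$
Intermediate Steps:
$R{\left(D \right)} = -4$
$J = -12$ ($J = 3 \left(-4\right) = -12$)
$\left(\left(0 + 6\right) + J\right) j \left(o - 33\right) = \left(\left(0 + 6\right) - 12\right) 0 \left(12 - 33\right) = \left(6 - 12\right) 0 \left(-21\right) = \left(-6\right) 0 \left(-21\right) = 0 \left(-21\right) = 0$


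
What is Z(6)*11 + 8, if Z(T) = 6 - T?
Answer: 8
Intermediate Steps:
Z(6)*11 + 8 = (6 - 1*6)*11 + 8 = (6 - 6)*11 + 8 = 0*11 + 8 = 0 + 8 = 8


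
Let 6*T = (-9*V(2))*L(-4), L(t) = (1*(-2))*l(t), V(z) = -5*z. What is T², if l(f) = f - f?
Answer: 0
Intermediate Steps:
l(f) = 0
L(t) = 0 (L(t) = (1*(-2))*0 = -2*0 = 0)
T = 0 (T = (-(-45)*2*0)/6 = (-9*(-10)*0)/6 = (90*0)/6 = (⅙)*0 = 0)
T² = 0² = 0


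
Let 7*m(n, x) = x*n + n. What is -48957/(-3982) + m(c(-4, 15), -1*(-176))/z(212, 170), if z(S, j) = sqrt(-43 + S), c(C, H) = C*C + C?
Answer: 12912855/362362 ≈ 35.635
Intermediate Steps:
c(C, H) = C + C**2 (c(C, H) = C**2 + C = C + C**2)
m(n, x) = n/7 + n*x/7 (m(n, x) = (x*n + n)/7 = (n*x + n)/7 = (n + n*x)/7 = n/7 + n*x/7)
-48957/(-3982) + m(c(-4, 15), -1*(-176))/z(212, 170) = -48957/(-3982) + ((-4*(1 - 4))*(1 - 1*(-176))/7)/(sqrt(-43 + 212)) = -48957*(-1/3982) + ((-4*(-3))*(1 + 176)/7)/(sqrt(169)) = 48957/3982 + ((1/7)*12*177)/13 = 48957/3982 + (2124/7)*(1/13) = 48957/3982 + 2124/91 = 12912855/362362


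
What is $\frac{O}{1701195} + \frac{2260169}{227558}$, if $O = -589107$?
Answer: $\frac{1236977397083}{129040177270} \approx 9.586$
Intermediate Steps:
$\frac{O}{1701195} + \frac{2260169}{227558} = - \frac{589107}{1701195} + \frac{2260169}{227558} = \left(-589107\right) \frac{1}{1701195} + 2260169 \cdot \frac{1}{227558} = - \frac{196369}{567065} + \frac{2260169}{227558} = \frac{1236977397083}{129040177270}$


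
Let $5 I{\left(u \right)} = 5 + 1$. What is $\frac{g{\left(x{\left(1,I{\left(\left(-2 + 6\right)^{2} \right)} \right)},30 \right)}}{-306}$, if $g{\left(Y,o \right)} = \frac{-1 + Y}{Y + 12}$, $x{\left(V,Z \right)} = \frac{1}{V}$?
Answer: $0$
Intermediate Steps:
$I{\left(u \right)} = \frac{6}{5}$ ($I{\left(u \right)} = \frac{5 + 1}{5} = \frac{1}{5} \cdot 6 = \frac{6}{5}$)
$g{\left(Y,o \right)} = \frac{-1 + Y}{12 + Y}$
$\frac{g{\left(x{\left(1,I{\left(\left(-2 + 6\right)^{2} \right)} \right)},30 \right)}}{-306} = \frac{\frac{1}{12 + 1^{-1}} \left(-1 + 1^{-1}\right)}{-306} = \frac{-1 + 1}{12 + 1} \left(- \frac{1}{306}\right) = \frac{1}{13} \cdot 0 \left(- \frac{1}{306}\right) = 0 \left(- \frac{1}{306}\right) = 0$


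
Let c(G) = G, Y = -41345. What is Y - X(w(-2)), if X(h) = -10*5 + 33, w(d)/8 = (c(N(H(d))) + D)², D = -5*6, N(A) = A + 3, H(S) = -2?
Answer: -41328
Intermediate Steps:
N(A) = 3 + A
D = -30
w(d) = 6728 (w(d) = 8*((3 - 2) - 30)² = 8*(1 - 30)² = 8*(-29)² = 8*841 = 6728)
X(h) = -17 (X(h) = -50 + 33 = -17)
Y - X(w(-2)) = -41345 - 1*(-17) = -41345 + 17 = -41328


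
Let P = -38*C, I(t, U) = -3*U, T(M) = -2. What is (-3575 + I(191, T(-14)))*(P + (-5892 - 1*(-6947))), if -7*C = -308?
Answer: 2202073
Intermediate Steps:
C = 44 (C = -⅐*(-308) = 44)
P = -1672 (P = -38*44 = -1672)
(-3575 + I(191, T(-14)))*(P + (-5892 - 1*(-6947))) = (-3575 - 3*(-2))*(-1672 + (-5892 - 1*(-6947))) = (-3575 + 6)*(-1672 + (-5892 + 6947)) = -3569*(-1672 + 1055) = -3569*(-617) = 2202073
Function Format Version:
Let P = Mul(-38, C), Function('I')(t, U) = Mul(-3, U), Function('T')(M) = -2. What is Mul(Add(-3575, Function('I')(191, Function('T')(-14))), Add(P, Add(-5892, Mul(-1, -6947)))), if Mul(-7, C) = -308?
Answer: 2202073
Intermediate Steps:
C = 44 (C = Mul(Rational(-1, 7), -308) = 44)
P = -1672 (P = Mul(-38, 44) = -1672)
Mul(Add(-3575, Function('I')(191, Function('T')(-14))), Add(P, Add(-5892, Mul(-1, -6947)))) = Mul(Add(-3575, Mul(-3, -2)), Add(-1672, Add(-5892, Mul(-1, -6947)))) = Mul(Add(-3575, 6), Add(-1672, Add(-5892, 6947))) = Mul(-3569, Add(-1672, 1055)) = Mul(-3569, -617) = 2202073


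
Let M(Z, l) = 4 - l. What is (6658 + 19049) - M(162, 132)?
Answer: 25835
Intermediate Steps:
(6658 + 19049) - M(162, 132) = (6658 + 19049) - (4 - 1*132) = 25707 - (4 - 132) = 25707 - 1*(-128) = 25707 + 128 = 25835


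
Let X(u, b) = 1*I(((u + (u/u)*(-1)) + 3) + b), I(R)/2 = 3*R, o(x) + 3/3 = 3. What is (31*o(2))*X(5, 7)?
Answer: 5208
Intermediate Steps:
o(x) = 2 (o(x) = -1 + 3 = 2)
I(R) = 6*R (I(R) = 2*(3*R) = 6*R)
X(u, b) = 12 + 6*b + 6*u (X(u, b) = 1*(6*(((u + (u/u)*(-1)) + 3) + b)) = 1*(6*(((u + 1*(-1)) + 3) + b)) = 1*(6*(((u - 1) + 3) + b)) = 1*(6*(((-1 + u) + 3) + b)) = 1*(6*((2 + u) + b)) = 1*(6*(2 + b + u)) = 1*(12 + 6*b + 6*u) = 12 + 6*b + 6*u)
(31*o(2))*X(5, 7) = (31*2)*(12 + 6*7 + 6*5) = 62*(12 + 42 + 30) = 62*84 = 5208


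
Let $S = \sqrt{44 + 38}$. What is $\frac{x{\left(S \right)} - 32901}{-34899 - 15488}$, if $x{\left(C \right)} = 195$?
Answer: $\frac{32706}{50387} \approx 0.6491$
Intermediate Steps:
$S = \sqrt{82} \approx 9.0554$
$\frac{x{\left(S \right)} - 32901}{-34899 - 15488} = \frac{195 - 32901}{-34899 - 15488} = - \frac{32706}{-50387} = \left(-32706\right) \left(- \frac{1}{50387}\right) = \frac{32706}{50387}$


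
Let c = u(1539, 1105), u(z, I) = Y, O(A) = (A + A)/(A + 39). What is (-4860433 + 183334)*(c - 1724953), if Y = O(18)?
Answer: 153287686950405/19 ≈ 8.0678e+12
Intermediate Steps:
O(A) = 2*A/(39 + A) (O(A) = (2*A)/(39 + A) = 2*A/(39 + A))
Y = 12/19 (Y = 2*18/(39 + 18) = 2*18/57 = 2*18*(1/57) = 12/19 ≈ 0.63158)
u(z, I) = 12/19
c = 12/19 ≈ 0.63158
(-4860433 + 183334)*(c - 1724953) = (-4860433 + 183334)*(12/19 - 1724953) = -4677099*(-32774095/19) = 153287686950405/19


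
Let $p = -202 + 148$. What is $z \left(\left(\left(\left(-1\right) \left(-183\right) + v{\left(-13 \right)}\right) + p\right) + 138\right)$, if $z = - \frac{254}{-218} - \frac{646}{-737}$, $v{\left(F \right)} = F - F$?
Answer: $\frac{43791471}{80333} \approx 545.12$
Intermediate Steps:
$p = -54$
$v{\left(F \right)} = 0$
$z = \frac{164013}{80333}$ ($z = \left(-254\right) \left(- \frac{1}{218}\right) - - \frac{646}{737} = \frac{127}{109} + \frac{646}{737} = \frac{164013}{80333} \approx 2.0417$)
$z \left(\left(\left(\left(-1\right) \left(-183\right) + v{\left(-13 \right)}\right) + p\right) + 138\right) = \frac{164013 \left(\left(\left(\left(-1\right) \left(-183\right) + 0\right) - 54\right) + 138\right)}{80333} = \frac{164013 \left(\left(\left(183 + 0\right) - 54\right) + 138\right)}{80333} = \frac{164013 \left(\left(183 - 54\right) + 138\right)}{80333} = \frac{164013 \left(129 + 138\right)}{80333} = \frac{164013}{80333} \cdot 267 = \frac{43791471}{80333}$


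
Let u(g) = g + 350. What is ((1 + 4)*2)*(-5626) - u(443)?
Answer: -57053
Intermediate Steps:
u(g) = 350 + g
((1 + 4)*2)*(-5626) - u(443) = ((1 + 4)*2)*(-5626) - (350 + 443) = (5*2)*(-5626) - 1*793 = 10*(-5626) - 793 = -56260 - 793 = -57053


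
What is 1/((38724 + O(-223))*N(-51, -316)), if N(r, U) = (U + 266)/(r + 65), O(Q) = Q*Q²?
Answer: 7/276271075 ≈ 2.5337e-8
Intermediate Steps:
O(Q) = Q³
N(r, U) = (266 + U)/(65 + r)
1/((38724 + O(-223))*N(-51, -316)) = 1/((38724 + (-223)³)*(((266 - 316)/(65 - 51)))) = 1/((38724 - 11089567)*((-50/14))) = 1/((-11050843)*(((1/14)*(-50)))) = -1/(11050843*(-25/7)) = -1/11050843*(-7/25) = 7/276271075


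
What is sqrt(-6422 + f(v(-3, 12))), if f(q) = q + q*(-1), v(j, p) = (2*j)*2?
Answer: 13*I*sqrt(38) ≈ 80.137*I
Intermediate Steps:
v(j, p) = 4*j
f(q) = 0 (f(q) = q - q = 0)
sqrt(-6422 + f(v(-3, 12))) = sqrt(-6422 + 0) = sqrt(-6422) = 13*I*sqrt(38)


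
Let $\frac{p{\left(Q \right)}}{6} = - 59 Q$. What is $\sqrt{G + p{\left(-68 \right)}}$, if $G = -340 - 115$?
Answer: $\sqrt{23617} \approx 153.68$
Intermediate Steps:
$G = -455$
$p{\left(Q \right)} = - 354 Q$ ($p{\left(Q \right)} = 6 \left(- 59 Q\right) = - 354 Q$)
$\sqrt{G + p{\left(-68 \right)}} = \sqrt{-455 - -24072} = \sqrt{-455 + 24072} = \sqrt{23617}$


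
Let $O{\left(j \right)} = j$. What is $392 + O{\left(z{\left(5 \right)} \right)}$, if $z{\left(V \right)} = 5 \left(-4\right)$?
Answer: $372$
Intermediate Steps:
$z{\left(V \right)} = -20$
$392 + O{\left(z{\left(5 \right)} \right)} = 392 - 20 = 372$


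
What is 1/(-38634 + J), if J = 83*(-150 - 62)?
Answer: -1/56230 ≈ -1.7784e-5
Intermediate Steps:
J = -17596 (J = 83*(-212) = -17596)
1/(-38634 + J) = 1/(-38634 - 17596) = 1/(-56230) = -1/56230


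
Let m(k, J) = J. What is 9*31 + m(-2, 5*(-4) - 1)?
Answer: 258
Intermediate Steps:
9*31 + m(-2, 5*(-4) - 1) = 9*31 + (5*(-4) - 1) = 279 + (-20 - 1) = 279 - 21 = 258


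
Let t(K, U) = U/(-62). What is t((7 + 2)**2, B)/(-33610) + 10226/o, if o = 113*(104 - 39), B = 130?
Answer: 2131009817/1530565790 ≈ 1.3923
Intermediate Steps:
t(K, U) = -U/62 (t(K, U) = U*(-1/62) = -U/62)
o = 7345 (o = 113*65 = 7345)
t((7 + 2)**2, B)/(-33610) + 10226/o = -1/62*130/(-33610) + 10226/7345 = -65/31*(-1/33610) + 10226*(1/7345) = 13/208382 + 10226/7345 = 2131009817/1530565790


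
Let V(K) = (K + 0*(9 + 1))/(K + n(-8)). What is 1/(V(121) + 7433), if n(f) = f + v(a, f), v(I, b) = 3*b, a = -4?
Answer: 89/661658 ≈ 0.00013451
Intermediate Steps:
n(f) = 4*f (n(f) = f + 3*f = 4*f)
V(K) = K/(-32 + K) (V(K) = (K + 0*(9 + 1))/(K + 4*(-8)) = (K + 0*10)/(K - 32) = (K + 0)/(-32 + K) = K/(-32 + K))
1/(V(121) + 7433) = 1/(121/(-32 + 121) + 7433) = 1/(121/89 + 7433) = 1/(661658/89) = 89/661658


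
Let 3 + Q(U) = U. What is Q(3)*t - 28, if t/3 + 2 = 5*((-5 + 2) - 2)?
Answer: -28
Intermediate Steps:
Q(U) = -3 + U
t = -81 (t = -6 + 3*(5*((-5 + 2) - 2)) = -6 + 3*(5*(-3 - 2)) = -6 + 3*(5*(-5)) = -6 + 3*(-25) = -6 - 75 = -81)
Q(3)*t - 28 = (-3 + 3)*(-81) - 28 = 0*(-81) - 28 = 0 - 28 = -28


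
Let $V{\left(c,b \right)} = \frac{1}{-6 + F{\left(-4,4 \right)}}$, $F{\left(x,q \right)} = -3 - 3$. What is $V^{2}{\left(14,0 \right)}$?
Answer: $\frac{1}{144} \approx 0.0069444$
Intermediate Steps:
$F{\left(x,q \right)} = -6$
$V{\left(c,b \right)} = - \frac{1}{12}$ ($V{\left(c,b \right)} = \frac{1}{-6 - 6} = \frac{1}{-12} = - \frac{1}{12}$)
$V^{2}{\left(14,0 \right)} = \left(- \frac{1}{12}\right)^{2} = \frac{1}{144}$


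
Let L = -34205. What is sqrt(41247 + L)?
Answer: sqrt(7042) ≈ 83.917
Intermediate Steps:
sqrt(41247 + L) = sqrt(41247 - 34205) = sqrt(7042)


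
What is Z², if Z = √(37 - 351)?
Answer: -314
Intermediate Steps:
Z = I*√314 (Z = √(-314) = I*√314 ≈ 17.72*I)
Z² = (I*√314)² = -314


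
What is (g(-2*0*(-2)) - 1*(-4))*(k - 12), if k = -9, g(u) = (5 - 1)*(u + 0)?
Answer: -84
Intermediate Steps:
g(u) = 4*u
(g(-2*0*(-2)) - 1*(-4))*(k - 12) = (4*(-2*0*(-2)) - 1*(-4))*(-9 - 12) = (4*(0*(-2)) + 4)*(-21) = (4*0 + 4)*(-21) = (0 + 4)*(-21) = 4*(-21) = -84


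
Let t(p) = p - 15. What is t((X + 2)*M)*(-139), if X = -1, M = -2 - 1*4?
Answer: 2919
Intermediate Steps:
M = -6 (M = -2 - 4 = -6)
t(p) = -15 + p
t((X + 2)*M)*(-139) = (-15 + (-1 + 2)*(-6))*(-139) = (-15 + 1*(-6))*(-139) = (-15 - 6)*(-139) = -21*(-139) = 2919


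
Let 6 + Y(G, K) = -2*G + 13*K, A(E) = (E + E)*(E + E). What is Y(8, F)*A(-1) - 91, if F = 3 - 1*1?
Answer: -75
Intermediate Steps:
A(E) = 4*E**2 (A(E) = (2*E)*(2*E) = 4*E**2)
F = 2 (F = 3 - 1 = 2)
Y(G, K) = -6 - 2*G + 13*K (Y(G, K) = -6 + (-2*G + 13*K) = -6 - 2*G + 13*K)
Y(8, F)*A(-1) - 91 = (-6 - 2*8 + 13*2)*(4*(-1)**2) - 91 = (-6 - 16 + 26)*(4*1) - 91 = 4*4 - 91 = 16 - 91 = -75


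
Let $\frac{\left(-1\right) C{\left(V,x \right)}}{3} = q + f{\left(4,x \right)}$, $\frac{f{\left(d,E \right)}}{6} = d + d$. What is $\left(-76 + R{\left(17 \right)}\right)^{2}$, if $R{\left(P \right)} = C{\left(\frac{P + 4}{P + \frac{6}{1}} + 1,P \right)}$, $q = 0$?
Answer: $48400$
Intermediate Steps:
$f{\left(d,E \right)} = 12 d$ ($f{\left(d,E \right)} = 6 \left(d + d\right) = 6 \cdot 2 d = 12 d$)
$C{\left(V,x \right)} = -144$ ($C{\left(V,x \right)} = - 3 \left(0 + 12 \cdot 4\right) = - 3 \left(0 + 48\right) = \left(-3\right) 48 = -144$)
$R{\left(P \right)} = -144$
$\left(-76 + R{\left(17 \right)}\right)^{2} = \left(-76 - 144\right)^{2} = \left(-220\right)^{2} = 48400$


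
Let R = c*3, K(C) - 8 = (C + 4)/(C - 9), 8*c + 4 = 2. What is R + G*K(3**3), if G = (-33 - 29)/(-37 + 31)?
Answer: 10769/108 ≈ 99.713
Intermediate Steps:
c = -1/4 (c = -1/2 + (1/8)*2 = -1/2 + 1/4 = -1/4 ≈ -0.25000)
G = 31/3 (G = -62/(-6) = -62*(-1/6) = 31/3 ≈ 10.333)
K(C) = 8 + (4 + C)/(-9 + C) (K(C) = 8 + (C + 4)/(C - 9) = 8 + (4 + C)/(-9 + C))
R = -3/4 (R = -1/4*3 = -3/4 ≈ -0.75000)
R + G*K(3**3) = -3/4 + 31*((-68 + 9*3**3)/(-9 + 3**3))/3 = -3/4 + 31*((-68 + 9*27)/(-9 + 27))/3 = -3/4 + 31*((-68 + 243)/18)/3 = -3/4 + 31*((1/18)*175)/3 = -3/4 + (31/3)*(175/18) = -3/4 + 5425/54 = 10769/108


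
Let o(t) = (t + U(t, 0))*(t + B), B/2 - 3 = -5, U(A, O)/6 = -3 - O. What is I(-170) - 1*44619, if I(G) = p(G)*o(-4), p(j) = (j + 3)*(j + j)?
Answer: 9948661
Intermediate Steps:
U(A, O) = -18 - 6*O (U(A, O) = 6*(-3 - O) = -18 - 6*O)
B = -4 (B = 6 + 2*(-5) = 6 - 10 = -4)
o(t) = (-18 + t)*(-4 + t) (o(t) = (t + (-18 - 6*0))*(t - 4) = (t + (-18 + 0))*(-4 + t) = (t - 18)*(-4 + t) = (-18 + t)*(-4 + t))
p(j) = 2*j*(3 + j) (p(j) = (3 + j)*(2*j) = 2*j*(3 + j))
I(G) = 352*G*(3 + G) (I(G) = (2*G*(3 + G))*(72 + (-4)² - 22*(-4)) = (2*G*(3 + G))*(72 + 16 + 88) = (2*G*(3 + G))*176 = 352*G*(3 + G))
I(-170) - 1*44619 = 352*(-170)*(3 - 170) - 1*44619 = 352*(-170)*(-167) - 44619 = 9993280 - 44619 = 9948661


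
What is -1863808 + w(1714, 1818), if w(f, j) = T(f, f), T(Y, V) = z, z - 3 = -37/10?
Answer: -18638087/10 ≈ -1.8638e+6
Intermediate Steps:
z = -7/10 (z = 3 - 37/10 = -7/10 ≈ -0.70000)
T(Y, V) = -7/10
w(f, j) = -7/10
-1863808 + w(1714, 1818) = -1863808 - 7/10 = -18638087/10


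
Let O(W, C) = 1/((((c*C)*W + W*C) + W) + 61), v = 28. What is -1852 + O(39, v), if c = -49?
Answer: -96889233/52316 ≈ -1852.0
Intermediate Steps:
O(W, C) = 1/(61 + W - 48*C*W) (O(W, C) = 1/((((-49*C)*W + W*C) + W) + 61) = 1/(((-49*C*W + C*W) + W) + 61) = 1/((-48*C*W + W) + 61) = 1/((W - 48*C*W) + 61) = 1/(61 + W - 48*C*W))
-1852 + O(39, v) = -1852 + 1/(61 + 39 - 48*28*39) = -1852 + 1/(61 + 39 - 52416) = -1852 + 1/(-52316) = -1852 - 1/52316 = -96889233/52316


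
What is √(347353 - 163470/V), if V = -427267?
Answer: √63411822481138507/427267 ≈ 589.37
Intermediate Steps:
√(347353 - 163470/V) = √(347353 - 163470/(-427267)) = √(347353 - 163470*(-1/427267)) = √(347353 + 163470/427267) = √(148412637721/427267) = √63411822481138507/427267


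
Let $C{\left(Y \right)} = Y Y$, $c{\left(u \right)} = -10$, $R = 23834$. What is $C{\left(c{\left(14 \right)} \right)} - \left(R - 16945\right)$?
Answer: $-6789$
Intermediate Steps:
$C{\left(Y \right)} = Y^{2}$
$C{\left(c{\left(14 \right)} \right)} - \left(R - 16945\right) = \left(-10\right)^{2} - \left(23834 - 16945\right) = 100 - 6889 = -6789$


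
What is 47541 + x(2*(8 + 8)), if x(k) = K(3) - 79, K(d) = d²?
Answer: 47471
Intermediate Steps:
x(k) = -70 (x(k) = 3² - 79 = 9 - 79 = -70)
47541 + x(2*(8 + 8)) = 47541 - 70 = 47471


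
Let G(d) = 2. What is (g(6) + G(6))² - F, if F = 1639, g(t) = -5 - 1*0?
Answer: -1630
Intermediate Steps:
g(t) = -5 (g(t) = -5 + 0 = -5)
(g(6) + G(6))² - F = (-5 + 2)² - 1*1639 = (-3)² - 1639 = 9 - 1639 = -1630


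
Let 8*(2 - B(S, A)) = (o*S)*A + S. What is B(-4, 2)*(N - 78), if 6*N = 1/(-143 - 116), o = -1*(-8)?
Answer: -121213/148 ≈ -819.01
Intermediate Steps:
o = 8
B(S, A) = 2 - S/8 - A*S (B(S, A) = 2 - ((8*S)*A + S)/8 = 2 - (8*A*S + S)/8 = 2 - (S + 8*A*S)/8 = 2 + (-S/8 - A*S) = 2 - S/8 - A*S)
N = -1/1554 (N = 1/(6*(-143 - 116)) = (1/6)/(-259) = (1/6)*(-1/259) = -1/1554 ≈ -0.00064350)
B(-4, 2)*(N - 78) = (2 - 1/8*(-4) - 1*2*(-4))*(-1/1554 - 78) = (2 + 1/2 + 8)*(-121213/1554) = (21/2)*(-121213/1554) = -121213/148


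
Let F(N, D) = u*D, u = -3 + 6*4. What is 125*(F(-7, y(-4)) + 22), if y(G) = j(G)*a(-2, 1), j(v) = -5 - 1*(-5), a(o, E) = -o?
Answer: 2750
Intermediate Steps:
j(v) = 0 (j(v) = -5 + 5 = 0)
u = 21 (u = -3 + 24 = 21)
y(G) = 0 (y(G) = 0*(-1*(-2)) = 0*2 = 0)
F(N, D) = 21*D
125*(F(-7, y(-4)) + 22) = 125*(21*0 + 22) = 125*(0 + 22) = 125*22 = 2750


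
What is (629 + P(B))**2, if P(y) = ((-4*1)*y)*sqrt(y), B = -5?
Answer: 393641 + 25160*I*sqrt(5) ≈ 3.9364e+5 + 56260.0*I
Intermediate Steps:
P(y) = -4*y**(3/2) (P(y) = (-4*y)*sqrt(y) = -4*y**(3/2))
(629 + P(B))**2 = (629 - (-20)*I*sqrt(5))**2 = (629 + 20*I*sqrt(5))**2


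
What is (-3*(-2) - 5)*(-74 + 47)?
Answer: -27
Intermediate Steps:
(-3*(-2) - 5)*(-74 + 47) = (6 - 5)*(-27) = 1*(-27) = -27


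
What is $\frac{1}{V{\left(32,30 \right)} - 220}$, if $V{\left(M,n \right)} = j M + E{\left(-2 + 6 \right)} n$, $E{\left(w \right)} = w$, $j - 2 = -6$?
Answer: $- \frac{1}{228} \approx -0.004386$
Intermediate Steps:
$j = -4$ ($j = 2 - 6 = -4$)
$V{\left(M,n \right)} = - 4 M + 4 n$ ($V{\left(M,n \right)} = - 4 M + \left(-2 + 6\right) n = - 4 M + 4 n$)
$\frac{1}{V{\left(32,30 \right)} - 220} = \frac{1}{\left(\left(-4\right) 32 + 4 \cdot 30\right) - 220} = \frac{1}{\left(-128 + 120\right) - 220} = \frac{1}{-8 - 220} = \frac{1}{-228} = - \frac{1}{228}$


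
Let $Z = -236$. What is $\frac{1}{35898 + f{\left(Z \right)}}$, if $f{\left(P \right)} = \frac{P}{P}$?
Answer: $\frac{1}{35899} \approx 2.7856 \cdot 10^{-5}$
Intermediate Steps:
$f{\left(P \right)} = 1$
$\frac{1}{35898 + f{\left(Z \right)}} = \frac{1}{35898 + 1} = \frac{1}{35899}$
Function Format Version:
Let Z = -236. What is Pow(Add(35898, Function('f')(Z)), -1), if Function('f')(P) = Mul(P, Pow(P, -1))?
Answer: Rational(1, 35899) ≈ 2.7856e-5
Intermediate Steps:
Function('f')(P) = 1
Pow(Add(35898, Function('f')(Z)), -1) = Pow(Add(35898, 1), -1) = Pow(35899, -1) = Rational(1, 35899)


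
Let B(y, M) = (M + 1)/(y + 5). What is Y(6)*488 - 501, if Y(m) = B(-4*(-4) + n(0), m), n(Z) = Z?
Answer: -1015/3 ≈ -338.33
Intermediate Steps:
B(y, M) = (1 + M)/(5 + y)
Y(m) = 1/21 + m/21 (Y(m) = (1 + m)/(5 + (-4*(-4) + 0)) = (1 + m)/(5 + (16 + 0)) = (1 + m)/(5 + 16) = (1 + m)/21 = 1/21 + m/21)
Y(6)*488 - 501 = (1/21 + (1/21)*6)*488 - 501 = (1/21 + 2/7)*488 - 501 = (⅓)*488 - 501 = 488/3 - 501 = -1015/3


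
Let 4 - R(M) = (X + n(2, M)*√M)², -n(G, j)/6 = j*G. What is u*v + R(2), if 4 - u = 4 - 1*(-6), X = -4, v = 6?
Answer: -1200 - 192*√2 ≈ -1471.5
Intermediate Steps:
n(G, j) = -6*G*j (n(G, j) = -6*j*G = -6*G*j)
u = -6 (u = 4 - (4 - 1*(-6)) = 4 - (4 + 6) = 4 - 1*10 = 4 - 10 = -6)
R(M) = 4 - (-4 - 12*M^(3/2))² (R(M) = 4 - (-4 + (-6*2*M)*√M)² = 4 - (-4 + (-12*M)*√M)² = 4 - (-4 - 12*M^(3/2))²)
u*v + R(2) = -6*6 + (4 - 16*(1 + 3*2^(3/2))²) = -36 + (4 - 16*(1 + 3*(2*√2))²) = -36 + (4 - 16*(1 + 6*√2)²) = -32 - 16*(1 + 6*√2)²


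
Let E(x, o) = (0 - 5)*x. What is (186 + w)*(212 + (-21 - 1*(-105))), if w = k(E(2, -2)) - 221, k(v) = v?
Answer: -13320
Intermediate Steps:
E(x, o) = -5*x
w = -231 (w = -5*2 - 221 = -10 - 221 = -231)
(186 + w)*(212 + (-21 - 1*(-105))) = (186 - 231)*(212 + (-21 - 1*(-105))) = -45*(212 + (-21 + 105)) = -45*(212 + 84) = -45*296 = -13320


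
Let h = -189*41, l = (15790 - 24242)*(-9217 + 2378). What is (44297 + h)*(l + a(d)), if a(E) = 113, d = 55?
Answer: 2112596506868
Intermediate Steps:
l = 57803228 (l = -8452*(-6839) = 57803228)
h = -7749
(44297 + h)*(l + a(d)) = (44297 - 7749)*(57803228 + 113) = 36548*57803341 = 2112596506868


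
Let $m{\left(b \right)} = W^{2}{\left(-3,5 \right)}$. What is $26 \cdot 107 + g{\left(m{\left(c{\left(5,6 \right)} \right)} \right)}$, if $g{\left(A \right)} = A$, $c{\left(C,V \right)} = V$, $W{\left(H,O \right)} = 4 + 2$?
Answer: $2818$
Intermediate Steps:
$W{\left(H,O \right)} = 6$
$m{\left(b \right)} = 36$ ($m{\left(b \right)} = 6^{2} = 36$)
$26 \cdot 107 + g{\left(m{\left(c{\left(5,6 \right)} \right)} \right)} = 26 \cdot 107 + 36 = 2782 + 36 = 2818$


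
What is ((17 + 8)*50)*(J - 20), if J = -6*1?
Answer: -32500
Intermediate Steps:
J = -6
((17 + 8)*50)*(J - 20) = ((17 + 8)*50)*(-6 - 20) = (25*50)*(-26) = 1250*(-26) = -32500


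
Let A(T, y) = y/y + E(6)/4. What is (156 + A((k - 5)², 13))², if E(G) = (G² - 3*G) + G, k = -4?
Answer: 26569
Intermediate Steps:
E(G) = G² - 2*G
A(T, y) = 7 (A(T, y) = y/y + (6*(-2 + 6))/4 = 1 + (6*4)*(¼) = 1 + 24*(¼) = 1 + 6 = 7)
(156 + A((k - 5)², 13))² = (156 + 7)² = 163² = 26569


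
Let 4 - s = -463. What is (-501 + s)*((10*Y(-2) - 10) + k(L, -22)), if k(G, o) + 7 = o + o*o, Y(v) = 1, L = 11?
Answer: -15470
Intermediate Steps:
s = 467 (s = 4 - 1*(-463) = 4 + 463 = 467)
k(G, o) = -7 + o + o**2 (k(G, o) = -7 + (o + o*o) = -7 + (o + o**2) = -7 + o + o**2)
(-501 + s)*((10*Y(-2) - 10) + k(L, -22)) = (-501 + 467)*((10*1 - 10) + (-7 - 22 + (-22)**2)) = -34*((10 - 10) + (-7 - 22 + 484)) = -34*(0 + 455) = -34*455 = -15470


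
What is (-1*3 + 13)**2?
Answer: 100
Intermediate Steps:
(-1*3 + 13)**2 = (-3 + 13)**2 = 10**2 = 100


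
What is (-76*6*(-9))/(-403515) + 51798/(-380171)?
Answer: -831907102/5681655595 ≈ -0.14642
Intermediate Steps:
(-76*6*(-9))/(-403515) + 51798/(-380171) = -456*(-9)*(-1/403515) + 51798*(-1/380171) = 4104*(-1/403515) - 51798/380171 = -152/14945 - 51798/380171 = -831907102/5681655595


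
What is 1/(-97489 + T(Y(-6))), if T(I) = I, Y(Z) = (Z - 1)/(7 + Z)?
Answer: -1/97496 ≈ -1.0257e-5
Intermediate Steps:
Y(Z) = (-1 + Z)/(7 + Z)
1/(-97489 + T(Y(-6))) = 1/(-97489 + (-1 - 6)/(7 - 6)) = 1/(-97489 - 7/1) = 1/(-97489 + 1*(-7)) = 1/(-97489 - 7) = 1/(-97496) = -1/97496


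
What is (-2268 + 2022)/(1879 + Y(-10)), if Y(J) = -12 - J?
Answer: -246/1877 ≈ -0.13106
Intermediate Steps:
(-2268 + 2022)/(1879 + Y(-10)) = (-2268 + 2022)/(1879 + (-12 - 1*(-10))) = -246/(1879 + (-12 + 10)) = -246/(1879 - 2) = -246/1877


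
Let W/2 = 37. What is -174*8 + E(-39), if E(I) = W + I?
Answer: -1357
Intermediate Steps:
W = 74 (W = 2*37 = 74)
E(I) = 74 + I
-174*8 + E(-39) = -174*8 + (74 - 39) = -1392 + 35 = -1357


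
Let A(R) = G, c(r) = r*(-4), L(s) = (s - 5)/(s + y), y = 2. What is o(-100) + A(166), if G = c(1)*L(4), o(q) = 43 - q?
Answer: 431/3 ≈ 143.67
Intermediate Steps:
L(s) = (-5 + s)/(2 + s) (L(s) = (s - 5)/(s + 2) = (-5 + s)/(2 + s))
c(r) = -4*r
G = 2/3 (G = (-4*1)*((-5 + 4)/(2 + 4)) = -4*(-1)/6 = -2*(-1)/3 = -4*(-1/6) = 2/3 ≈ 0.66667)
A(R) = 2/3
o(-100) + A(166) = (43 - 1*(-100)) + 2/3 = (43 + 100) + 2/3 = 143 + 2/3 = 431/3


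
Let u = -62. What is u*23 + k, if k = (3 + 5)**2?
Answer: -1362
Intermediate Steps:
k = 64 (k = 8**2 = 64)
u*23 + k = -62*23 + 64 = -1426 + 64 = -1362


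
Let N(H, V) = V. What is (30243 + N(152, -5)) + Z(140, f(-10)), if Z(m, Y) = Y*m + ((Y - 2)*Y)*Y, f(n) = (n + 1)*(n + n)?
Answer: 5822638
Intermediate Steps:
f(n) = 2*n*(1 + n) (f(n) = (1 + n)*(2*n) = 2*n*(1 + n))
Z(m, Y) = Y*m + Y²*(-2 + Y) (Z(m, Y) = Y*m + ((-2 + Y)*Y)*Y = Y*m + (Y*(-2 + Y))*Y = Y*m + Y²*(-2 + Y))
(30243 + N(152, -5)) + Z(140, f(-10)) = (30243 - 5) + (2*(-10)*(1 - 10))*(140 + (2*(-10)*(1 - 10))² - 4*(-10)*(1 - 10)) = 30238 + (2*(-10)*(-9))*(140 + (2*(-10)*(-9))² - 4*(-10)*(-9)) = 30238 + 180*(140 + 180² - 2*180) = 30238 + 180*(140 + 32400 - 360) = 30238 + 180*32180 = 30238 + 5792400 = 5822638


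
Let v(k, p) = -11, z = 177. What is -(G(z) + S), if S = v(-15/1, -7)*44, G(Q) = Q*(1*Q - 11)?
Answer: -28898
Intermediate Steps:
G(Q) = Q*(-11 + Q) (G(Q) = Q*(Q - 11) = Q*(-11 + Q))
S = -484 (S = -11*44 = -484)
-(G(z) + S) = -(177*(-11 + 177) - 484) = -(177*166 - 484) = -(29382 - 484) = -1*28898 = -28898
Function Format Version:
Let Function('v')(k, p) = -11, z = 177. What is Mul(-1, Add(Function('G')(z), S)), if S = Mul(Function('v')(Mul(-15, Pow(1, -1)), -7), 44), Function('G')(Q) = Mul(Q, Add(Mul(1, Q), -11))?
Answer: -28898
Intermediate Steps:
Function('G')(Q) = Mul(Q, Add(-11, Q)) (Function('G')(Q) = Mul(Q, Add(Q, -11)) = Mul(Q, Add(-11, Q)))
S = -484 (S = Mul(-11, 44) = -484)
Mul(-1, Add(Function('G')(z), S)) = Mul(-1, Add(Mul(177, Add(-11, 177)), -484)) = Mul(-1, Add(Mul(177, 166), -484)) = Mul(-1, Add(29382, -484)) = Mul(-1, 28898) = -28898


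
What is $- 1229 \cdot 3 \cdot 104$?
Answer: $-383448$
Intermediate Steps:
$- 1229 \cdot 3 \cdot 104 = \left(-1229\right) 312 = -383448$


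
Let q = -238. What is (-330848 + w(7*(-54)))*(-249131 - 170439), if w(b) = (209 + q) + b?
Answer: 138984660350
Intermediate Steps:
w(b) = -29 + b (w(b) = (209 - 238) + b = -29 + b)
(-330848 + w(7*(-54)))*(-249131 - 170439) = (-330848 + (-29 + 7*(-54)))*(-249131 - 170439) = (-330848 + (-29 - 378))*(-419570) = (-330848 - 407)*(-419570) = -331255*(-419570) = 138984660350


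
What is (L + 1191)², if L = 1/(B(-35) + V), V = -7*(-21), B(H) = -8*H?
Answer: 258631239364/182329 ≈ 1.4185e+6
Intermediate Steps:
V = 147
L = 1/427 (L = 1/(-8*(-35) + 147) = 1/(280 + 147) = 1/427 ≈ 0.0023419)
(L + 1191)² = (1/427 + 1191)² = (508558/427)² = 258631239364/182329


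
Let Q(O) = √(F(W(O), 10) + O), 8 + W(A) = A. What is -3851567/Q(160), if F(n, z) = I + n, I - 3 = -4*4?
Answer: -3851567*√299/299 ≈ -2.2274e+5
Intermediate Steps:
I = -13 (I = 3 - 4*4 = 3 - 16 = -13)
W(A) = -8 + A
F(n, z) = -13 + n
Q(O) = √(-21 + 2*O) (Q(O) = √((-13 + (-8 + O)) + O) = √((-21 + O) + O) = √(-21 + 2*O))
-3851567/Q(160) = -3851567/√(-21 + 2*160) = -3851567/√(-21 + 320) = -3851567*√299/299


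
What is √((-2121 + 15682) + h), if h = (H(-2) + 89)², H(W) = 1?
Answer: √21661 ≈ 147.18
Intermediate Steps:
h = 8100 (h = (1 + 89)² = 90² = 8100)
√((-2121 + 15682) + h) = √((-2121 + 15682) + 8100) = √(13561 + 8100) = √21661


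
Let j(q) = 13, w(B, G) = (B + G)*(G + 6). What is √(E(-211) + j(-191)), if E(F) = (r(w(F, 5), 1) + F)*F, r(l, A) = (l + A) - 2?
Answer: √522871 ≈ 723.10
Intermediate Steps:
w(B, G) = (6 + G)*(B + G) (w(B, G) = (B + G)*(6 + G) = (6 + G)*(B + G))
r(l, A) = -2 + A + l (r(l, A) = (A + l) - 2 = -2 + A + l)
E(F) = F*(54 + 12*F) (E(F) = ((-2 + 1 + (5² + 6*F + 6*5 + F*5)) + F)*F = ((-2 + 1 + (25 + 6*F + 30 + 5*F)) + F)*F = ((-2 + 1 + (55 + 11*F)) + F)*F = ((54 + 11*F) + F)*F = (54 + 12*F)*F = F*(54 + 12*F))
√(E(-211) + j(-191)) = √(6*(-211)*(9 + 2*(-211)) + 13) = √(6*(-211)*(9 - 422) + 13) = √(6*(-211)*(-413) + 13) = √(522858 + 13) = √522871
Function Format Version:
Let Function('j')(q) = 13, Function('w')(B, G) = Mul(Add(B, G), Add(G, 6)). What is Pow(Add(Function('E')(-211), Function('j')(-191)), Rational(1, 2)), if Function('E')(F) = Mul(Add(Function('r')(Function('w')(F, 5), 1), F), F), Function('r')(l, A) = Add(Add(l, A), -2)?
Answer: Pow(522871, Rational(1, 2)) ≈ 723.10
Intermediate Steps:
Function('w')(B, G) = Mul(Add(6, G), Add(B, G)) (Function('w')(B, G) = Mul(Add(B, G), Add(6, G)) = Mul(Add(6, G), Add(B, G)))
Function('r')(l, A) = Add(-2, A, l) (Function('r')(l, A) = Add(Add(A, l), -2) = Add(-2, A, l))
Function('E')(F) = Mul(F, Add(54, Mul(12, F))) (Function('E')(F) = Mul(Add(Add(-2, 1, Add(Pow(5, 2), Mul(6, F), Mul(6, 5), Mul(F, 5))), F), F) = Mul(Add(Add(-2, 1, Add(25, Mul(6, F), 30, Mul(5, F))), F), F) = Mul(Add(Add(-2, 1, Add(55, Mul(11, F))), F), F) = Mul(Add(Add(54, Mul(11, F)), F), F) = Mul(Add(54, Mul(12, F)), F) = Mul(F, Add(54, Mul(12, F))))
Pow(Add(Function('E')(-211), Function('j')(-191)), Rational(1, 2)) = Pow(Add(Mul(6, -211, Add(9, Mul(2, -211))), 13), Rational(1, 2)) = Pow(Add(Mul(6, -211, Add(9, -422)), 13), Rational(1, 2)) = Pow(Add(Mul(6, -211, -413), 13), Rational(1, 2)) = Pow(Add(522858, 13), Rational(1, 2)) = Pow(522871, Rational(1, 2))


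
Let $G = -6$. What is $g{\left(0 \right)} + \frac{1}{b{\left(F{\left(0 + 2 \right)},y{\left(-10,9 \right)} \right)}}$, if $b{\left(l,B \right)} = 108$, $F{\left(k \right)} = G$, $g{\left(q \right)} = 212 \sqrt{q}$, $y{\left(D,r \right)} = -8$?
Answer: $\frac{1}{108} \approx 0.0092593$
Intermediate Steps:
$F{\left(k \right)} = -6$
$g{\left(0 \right)} + \frac{1}{b{\left(F{\left(0 + 2 \right)},y{\left(-10,9 \right)} \right)}} = 212 \sqrt{0} + \frac{1}{108} = 212 \cdot 0 + \frac{1}{108} = 0 + \frac{1}{108} = \frac{1}{108}$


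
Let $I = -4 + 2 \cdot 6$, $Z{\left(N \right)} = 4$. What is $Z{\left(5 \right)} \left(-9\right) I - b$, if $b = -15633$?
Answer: $15345$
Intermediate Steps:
$I = 8$ ($I = -4 + 12 = 8$)
$Z{\left(5 \right)} \left(-9\right) I - b = 4 \left(-9\right) 8 - -15633 = \left(-36\right) 8 + 15633 = -288 + 15633 = 15345$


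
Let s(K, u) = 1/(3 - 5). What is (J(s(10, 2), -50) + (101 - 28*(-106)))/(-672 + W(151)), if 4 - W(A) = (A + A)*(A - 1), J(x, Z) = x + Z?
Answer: -6037/91936 ≈ -0.065665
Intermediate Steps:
s(K, u) = -½ (s(K, u) = 1/(-2) = -½)
J(x, Z) = Z + x
W(A) = 4 - 2*A*(-1 + A) (W(A) = 4 - (A + A)*(A - 1) = 4 - 2*A*(-1 + A))
(J(s(10, 2), -50) + (101 - 28*(-106)))/(-672 + W(151)) = ((-50 - ½) + (101 - 28*(-106)))/(-672 + (4 - 2*151² + 2*151)) = (-101/2 + (101 + 2968))/(-672 + (4 - 2*22801 + 302)) = (-101/2 + 3069)/(-672 + (4 - 45602 + 302)) = 6037/(2*(-672 - 45296)) = (6037/2)/(-45968) = (6037/2)*(-1/45968) = -6037/91936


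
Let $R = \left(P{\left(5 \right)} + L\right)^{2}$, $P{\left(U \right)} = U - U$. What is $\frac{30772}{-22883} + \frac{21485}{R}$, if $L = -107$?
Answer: $\frac{2843523}{5346683} \approx 0.53183$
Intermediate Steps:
$P{\left(U \right)} = 0$
$R = 11449$ ($R = \left(0 - 107\right)^{2} = \left(-107\right)^{2} = 11449$)
$\frac{30772}{-22883} + \frac{21485}{R} = \frac{30772}{-22883} + \frac{21485}{11449} = 30772 \left(- \frac{1}{22883}\right) + 21485 \cdot \frac{1}{11449} = - \frac{628}{467} + \frac{21485}{11449} = \frac{2843523}{5346683}$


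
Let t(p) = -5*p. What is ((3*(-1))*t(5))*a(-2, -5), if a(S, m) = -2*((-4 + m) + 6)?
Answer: 450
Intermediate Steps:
a(S, m) = -4 - 2*m (a(S, m) = -2*(2 + m) = -4 - 2*m)
((3*(-1))*t(5))*a(-2, -5) = ((3*(-1))*(-5*5))*(-4 - 2*(-5)) = (-3*(-25))*(-4 + 10) = 75*6 = 450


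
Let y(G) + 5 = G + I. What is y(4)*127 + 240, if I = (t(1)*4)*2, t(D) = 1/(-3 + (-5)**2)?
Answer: 1751/11 ≈ 159.18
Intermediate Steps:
t(D) = 1/22 (t(D) = 1/(-3 + 25) = 1/22)
I = 4/11 (I = ((1/22)*4)*2 = (2/11)*2 = 4/11 ≈ 0.36364)
y(G) = -51/11 + G (y(G) = -5 + (G + 4/11) = -5 + (4/11 + G) = -51/11 + G)
y(4)*127 + 240 = (-51/11 + 4)*127 + 240 = -7/11*127 + 240 = -889/11 + 240 = 1751/11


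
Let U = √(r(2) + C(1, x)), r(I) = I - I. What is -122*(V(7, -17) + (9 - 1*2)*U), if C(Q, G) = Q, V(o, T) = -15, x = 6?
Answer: 976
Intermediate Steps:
r(I) = 0
U = 1 (U = √(0 + 1) = √1 = 1)
-122*(V(7, -17) + (9 - 1*2)*U) = -122*(-15 + (9 - 1*2)*1) = -122*(-15 + (9 - 2)*1) = -122*(-15 + 7*1) = -122*(-15 + 7) = -122*(-8) = 976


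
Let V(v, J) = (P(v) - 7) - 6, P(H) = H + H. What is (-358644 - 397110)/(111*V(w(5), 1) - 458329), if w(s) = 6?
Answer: 377877/229220 ≈ 1.6485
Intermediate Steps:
P(H) = 2*H
V(v, J) = -13 + 2*v (V(v, J) = (2*v - 7) - 6 = (-7 + 2*v) - 6 = -13 + 2*v)
(-358644 - 397110)/(111*V(w(5), 1) - 458329) = (-358644 - 397110)/(111*(-13 + 2*6) - 458329) = -755754/(111*(-13 + 12) - 458329) = -755754/(111*(-1) - 458329) = -755754/(-111 - 458329) = -755754/(-458440) = -755754*(-1/458440) = 377877/229220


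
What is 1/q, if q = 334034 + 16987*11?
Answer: 1/520891 ≈ 1.9198e-6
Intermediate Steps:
q = 520891 (q = 334034 + 186857 = 520891)
1/q = 1/520891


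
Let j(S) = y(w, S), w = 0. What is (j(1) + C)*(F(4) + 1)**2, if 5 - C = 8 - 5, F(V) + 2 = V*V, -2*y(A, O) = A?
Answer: 450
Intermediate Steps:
y(A, O) = -A/2
F(V) = -2 + V**2 (F(V) = -2 + V*V = -2 + V**2)
j(S) = 0 (j(S) = -1/2*0 = 0)
C = 2 (C = 5 - (8 - 5) = 5 - 1*3 = 5 - 3 = 2)
(j(1) + C)*(F(4) + 1)**2 = (0 + 2)*((-2 + 4**2) + 1)**2 = 2*((-2 + 16) + 1)**2 = 2*(14 + 1)**2 = 2*15**2 = 2*225 = 450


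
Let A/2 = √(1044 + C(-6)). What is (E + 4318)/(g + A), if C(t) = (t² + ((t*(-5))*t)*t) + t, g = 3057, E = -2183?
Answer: 2175565/3112211 - 4270*√2154/9336633 ≈ 0.67782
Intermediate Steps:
C(t) = t + t² - 5*t³ (C(t) = (t² + ((-5*t)*t)*t) + t = (t² + (-5*t²)*t) + t = (t² - 5*t³) + t = t + t² - 5*t³)
A = 2*√2154 (A = 2*√(1044 - 6*(1 - 6 - 5*(-6)²)) = 2*√(1044 - 6*(1 - 6 - 5*36)) = 2*√(1044 - 6*(1 - 6 - 180)) = 2*√(1044 - 6*(-185)) = 2*√(1044 + 1110) = 2*√2154 ≈ 92.822)
(E + 4318)/(g + A) = (-2183 + 4318)/(3057 + 2*√2154) = 2135/(3057 + 2*√2154)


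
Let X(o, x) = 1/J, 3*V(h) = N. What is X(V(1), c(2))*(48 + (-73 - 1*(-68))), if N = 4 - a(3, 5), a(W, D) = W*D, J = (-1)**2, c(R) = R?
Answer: 43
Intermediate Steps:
J = 1
a(W, D) = D*W
N = -11 (N = 4 - 5*3 = 4 - 1*15 = 4 - 15 = -11)
V(h) = -11/3 (V(h) = (1/3)*(-11) = -11/3)
X(o, x) = 1 (X(o, x) = 1/1 = 1)
X(V(1), c(2))*(48 + (-73 - 1*(-68))) = 1*(48 + (-73 - 1*(-68))) = 1*(48 + (-73 + 68)) = 1*(48 - 5) = 1*43 = 43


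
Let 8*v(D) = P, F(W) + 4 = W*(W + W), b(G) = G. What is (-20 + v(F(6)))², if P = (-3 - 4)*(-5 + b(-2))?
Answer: 12321/64 ≈ 192.52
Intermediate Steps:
P = 49 (P = (-3 - 4)*(-5 - 2) = -7*(-7) = 49)
F(W) = -4 + 2*W² (F(W) = -4 + W*(W + W) = -4 + W*(2*W) = -4 + 2*W²)
v(D) = 49/8 (v(D) = (⅛)*49 = 49/8)
(-20 + v(F(6)))² = (-20 + 49/8)² = (-111/8)² = 12321/64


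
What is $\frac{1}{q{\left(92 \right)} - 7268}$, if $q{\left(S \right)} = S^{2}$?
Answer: $\frac{1}{1196} \approx 0.00083612$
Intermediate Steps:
$\frac{1}{q{\left(92 \right)} - 7268} = \frac{1}{92^{2} - 7268} = \frac{1}{8464 - 7268} = \frac{1}{1196}$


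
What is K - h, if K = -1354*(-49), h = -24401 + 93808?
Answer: -3061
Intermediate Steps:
h = 69407
K = 66346
K - h = 66346 - 1*69407 = 66346 - 69407 = -3061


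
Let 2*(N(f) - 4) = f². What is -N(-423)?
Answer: -178937/2 ≈ -89469.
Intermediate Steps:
N(f) = 4 + f²/2
-N(-423) = -(4 + (½)*(-423)²) = -(4 + (½)*178929) = -(4 + 178929/2) = -1*178937/2 = -178937/2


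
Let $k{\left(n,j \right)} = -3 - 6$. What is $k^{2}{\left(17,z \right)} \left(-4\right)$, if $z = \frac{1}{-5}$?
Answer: $-324$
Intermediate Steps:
$z = - \frac{1}{5} \approx -0.2$
$k{\left(n,j \right)} = -9$ ($k{\left(n,j \right)} = -3 - 6 = -9$)
$k^{2}{\left(17,z \right)} \left(-4\right) = \left(-9\right)^{2} \left(-4\right) = 81 \left(-4\right) = -324$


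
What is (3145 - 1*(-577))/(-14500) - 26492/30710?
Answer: -673563/601750 ≈ -1.1193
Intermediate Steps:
(3145 - 1*(-577))/(-14500) - 26492/30710 = (3145 + 577)*(-1/14500) - 26492*1/30710 = 3722*(-1/14500) - 358/415 = -1861/7250 - 358/415 = -673563/601750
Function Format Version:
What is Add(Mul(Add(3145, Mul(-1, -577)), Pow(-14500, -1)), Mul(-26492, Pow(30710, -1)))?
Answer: Rational(-673563, 601750) ≈ -1.1193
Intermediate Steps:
Add(Mul(Add(3145, Mul(-1, -577)), Pow(-14500, -1)), Mul(-26492, Pow(30710, -1))) = Add(Mul(Add(3145, 577), Rational(-1, 14500)), Mul(-26492, Rational(1, 30710))) = Add(Mul(3722, Rational(-1, 14500)), Rational(-358, 415)) = Add(Rational(-1861, 7250), Rational(-358, 415)) = Rational(-673563, 601750)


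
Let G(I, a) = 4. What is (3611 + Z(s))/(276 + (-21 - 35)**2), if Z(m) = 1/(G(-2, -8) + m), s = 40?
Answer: 158885/150128 ≈ 1.0583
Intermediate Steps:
Z(m) = 1/(4 + m)
(3611 + Z(s))/(276 + (-21 - 35)**2) = (3611 + 1/(4 + 40))/(276 + (-21 - 35)**2) = (3611 + 1/44)/(276 + (-56)**2) = (3611 + 1/44)/(276 + 3136) = (158885/44)/3412 = (158885/44)*(1/3412) = 158885/150128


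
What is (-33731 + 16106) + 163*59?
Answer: -8008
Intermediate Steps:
(-33731 + 16106) + 163*59 = -17625 + 9617 = -8008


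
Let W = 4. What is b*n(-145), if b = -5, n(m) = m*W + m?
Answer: 3625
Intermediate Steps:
n(m) = 5*m (n(m) = m*4 + m = 4*m + m = 5*m)
b*n(-145) = -25*(-145) = -5*(-725) = 3625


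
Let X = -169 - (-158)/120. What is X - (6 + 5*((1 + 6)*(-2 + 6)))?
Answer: -18821/60 ≈ -313.68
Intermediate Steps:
X = -10061/60 (X = -169 - (-158)/120 = -169 - 1*(-79/60) = -169 + 79/60 = -10061/60 ≈ -167.68)
X - (6 + 5*((1 + 6)*(-2 + 6))) = -10061/60 - (6 + 5*((1 + 6)*(-2 + 6))) = -10061/60 - (6 + 5*(7*4)) = -10061/60 - (6 + 5*28) = -10061/60 - (6 + 140) = -10061/60 - 1*146 = -10061/60 - 146 = -18821/60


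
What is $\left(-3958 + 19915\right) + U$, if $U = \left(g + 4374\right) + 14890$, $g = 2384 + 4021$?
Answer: $41626$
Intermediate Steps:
$g = 6405$
$U = 25669$ ($U = \left(6405 + 4374\right) + 14890 = 10779 + 14890 = 25669$)
$\left(-3958 + 19915\right) + U = \left(-3958 + 19915\right) + 25669 = 15957 + 25669 = 41626$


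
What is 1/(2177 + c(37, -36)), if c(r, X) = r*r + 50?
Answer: 1/3596 ≈ 0.00027809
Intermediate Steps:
c(r, X) = 50 + r² (c(r, X) = r² + 50 = 50 + r²)
1/(2177 + c(37, -36)) = 1/(2177 + (50 + 37²)) = 1/(2177 + (50 + 1369)) = 1/(2177 + 1419) = 1/3596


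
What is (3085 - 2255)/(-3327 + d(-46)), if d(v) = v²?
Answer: -830/1211 ≈ -0.68538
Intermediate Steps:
(3085 - 2255)/(-3327 + d(-46)) = (3085 - 2255)/(-3327 + (-46)²) = 830/(-3327 + 2116) = 830/(-1211) = 830*(-1/1211) = -830/1211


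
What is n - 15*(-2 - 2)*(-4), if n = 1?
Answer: -239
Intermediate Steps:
n - 15*(-2 - 2)*(-4) = 1 - 15*(-2 - 2)*(-4) = 1 - (-60)*(-4) = 1 - 15*16 = 1 - 240 = -239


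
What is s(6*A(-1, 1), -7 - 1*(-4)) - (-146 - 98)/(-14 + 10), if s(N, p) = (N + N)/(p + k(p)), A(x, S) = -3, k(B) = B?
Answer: -55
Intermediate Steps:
s(N, p) = N/p (s(N, p) = (N + N)/(p + p) = (2*N)/((2*p)) = (2*N)*(1/(2*p)) = N/p)
s(6*A(-1, 1), -7 - 1*(-4)) - (-146 - 98)/(-14 + 10) = (6*(-3))/(-7 - 1*(-4)) - (-146 - 98)/(-14 + 10) = -18/(-7 + 4) - (-244)/(-4) = -18/(-3) - (-244)*(-1)/4 = -18*(-1/3) - 1*61 = 6 - 61 = -55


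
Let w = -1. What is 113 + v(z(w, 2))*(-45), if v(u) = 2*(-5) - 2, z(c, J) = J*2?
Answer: 653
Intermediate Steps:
z(c, J) = 2*J
v(u) = -12 (v(u) = -10 - 2 = -12)
113 + v(z(w, 2))*(-45) = 113 - 12*(-45) = 113 + 540 = 653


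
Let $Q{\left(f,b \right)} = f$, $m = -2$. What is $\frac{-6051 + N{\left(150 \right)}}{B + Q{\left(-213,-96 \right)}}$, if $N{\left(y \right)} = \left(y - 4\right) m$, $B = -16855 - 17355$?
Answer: $\frac{6343}{34423} \approx 0.18427$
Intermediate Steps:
$B = -34210$ ($B = -16855 - 17355 = -34210$)
$N{\left(y \right)} = 8 - 2 y$ ($N{\left(y \right)} = \left(y - 4\right) \left(-2\right) = \left(-4 + y\right) \left(-2\right) = 8 - 2 y$)
$\frac{-6051 + N{\left(150 \right)}}{B + Q{\left(-213,-96 \right)}} = \frac{-6051 + \left(8 - 300\right)}{-34210 - 213} = \frac{-6051 + \left(8 - 300\right)}{-34423} = \left(-6051 - 292\right) \left(- \frac{1}{34423}\right) = \left(-6343\right) \left(- \frac{1}{34423}\right) = \frac{6343}{34423}$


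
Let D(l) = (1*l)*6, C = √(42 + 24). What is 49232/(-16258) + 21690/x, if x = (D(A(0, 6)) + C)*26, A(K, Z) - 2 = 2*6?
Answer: 172283350/24622741 - 723*√66/6058 ≈ 6.0273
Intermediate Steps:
A(K, Z) = 14 (A(K, Z) = 2 + 2*6 = 2 + 12 = 14)
C = √66 ≈ 8.1240
D(l) = 6*l (D(l) = l*6 = 6*l)
x = 2184 + 26*√66 (x = (6*14 + √66)*26 = (84 + √66)*26 = 2184 + 26*√66 ≈ 2395.2)
49232/(-16258) + 21690/x = 49232/(-16258) + 21690/(2184 + 26*√66) = 49232*(-1/16258) + 21690/(2184 + 26*√66) = -24616/8129 + 21690/(2184 + 26*√66)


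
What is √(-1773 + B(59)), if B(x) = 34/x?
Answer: I*√6169807/59 ≈ 42.1*I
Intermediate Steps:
√(-1773 + B(59)) = √(-1773 + 34/59) = √(-104573/59) = I*√6169807/59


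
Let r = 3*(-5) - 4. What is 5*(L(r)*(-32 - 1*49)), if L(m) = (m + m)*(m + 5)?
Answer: -215460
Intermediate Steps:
r = -19 (r = -15 - 4 = -19)
L(m) = 2*m*(5 + m) (L(m) = (2*m)*(5 + m) = 2*m*(5 + m))
5*(L(r)*(-32 - 1*49)) = 5*((2*(-19)*(5 - 19))*(-32 - 1*49)) = 5*((2*(-19)*(-14))*(-32 - 49)) = 5*(532*(-81)) = 5*(-43092) = -215460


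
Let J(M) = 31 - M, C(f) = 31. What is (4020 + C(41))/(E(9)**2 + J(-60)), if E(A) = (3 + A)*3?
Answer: 4051/1387 ≈ 2.9207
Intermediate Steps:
E(A) = 9 + 3*A
(4020 + C(41))/(E(9)**2 + J(-60)) = (4020 + 31)/((9 + 3*9)**2 + (31 - 1*(-60))) = 4051/((9 + 27)**2 + (31 + 60)) = 4051/(36**2 + 91) = 4051/(1296 + 91) = 4051/1387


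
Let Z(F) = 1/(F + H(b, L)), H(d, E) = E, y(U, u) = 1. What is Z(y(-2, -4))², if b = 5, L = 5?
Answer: 1/36 ≈ 0.027778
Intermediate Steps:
Z(F) = 1/(5 + F) (Z(F) = 1/(F + 5) = 1/(5 + F))
Z(y(-2, -4))² = (1/(5 + 1))² = (1/6)² = (⅙)² = 1/36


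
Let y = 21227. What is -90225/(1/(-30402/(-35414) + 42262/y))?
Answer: -96631413583725/375866489 ≈ -2.5709e+5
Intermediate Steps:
-90225/(1/(-30402/(-35414) + 42262/y)) = -90225/(1/(-30402/(-35414) + 42262/21227)) = -90225/(1/(-30402*(-1/35414) + 42262*(1/21227))) = -90225/(1/(15201/17707 + 42262/21227)) = -90225/(1/(1071004861/375866489)) = -90225/375866489/1071004861 = -90225*1071004861/375866489 = -1*96631413583725/375866489 = -96631413583725/375866489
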